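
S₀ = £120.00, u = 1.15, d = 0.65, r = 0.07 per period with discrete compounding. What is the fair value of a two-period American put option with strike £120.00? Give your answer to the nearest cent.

£9.84

Risk-neutral probability p = (1 + 0.07 − 0.65)/(1.15 − 0.65) = 0.4200/0.5000 = 0.8400
Terminal stock prices: S_uu = 158.7, S_ud = 89.7, S_dd = 50.7
Terminal payoffs (K − S): max(-38.7, 0) = 0, max(30.3, 0) = 30.3, max(69.3, 0) = 69.3
Node u (S = 138): continuation = 1/1.07·[0.8400·0.0000 + 0.1600·30.3000] = 4.5308; exercise value = 0.0000 ≤ continuation, so V_u = 4.5308
Node d (S = 78): continuation = 1/1.07·[0.8400·30.3000 + 0.1600·69.3000] = 34.1495; exercise value = 42.0000 > continuation, so V_d = 42.0000 (exercise)
Node 0 (S = 120): continuation = 1/1.07·[0.8400·4.5308 + 0.1600·42.0000] = 9.8373; exercise value = 0.0000 ≤ continuation, so V_0 = 9.8373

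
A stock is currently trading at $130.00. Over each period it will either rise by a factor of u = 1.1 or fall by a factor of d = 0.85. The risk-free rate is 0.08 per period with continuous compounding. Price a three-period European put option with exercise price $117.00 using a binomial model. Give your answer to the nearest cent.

Risk-neutral probability p = (e^0.08 − 0.85)/(1.1 − 0.85) = 0.2333/0.2500 = 0.9331
Terminal stock prices: S_uuu = 173, S_uud = 133.7, S_udd = 103.3, S_ddd = 79.84
Terminal payoffs (K − S): max(-56.03, 0) = 0, max(-16.71, 0) = 0, max(13.68, 0) = 13.68, max(37.16, 0) = 37.16
Node uu (S = 157.3): V_uu = e^(−0.08)·[0.9331·0.0000 + 0.0669·0.0000] = 0.0000
Node ud (S = 121.5): V_ud = e^(−0.08)·[0.9331·0.0000 + 0.0669·13.6825] = 0.8444
Node dd (S = 93.92): V_dd = e^(−0.08)·[0.9331·13.6825 + 0.0669·37.1638] = 14.0796
Node u (S = 143): V_u = e^(−0.08)·[0.9331·0.0000 + 0.0669·0.8444] = 0.0521
Node d (S = 110.5): V_d = e^(−0.08)·[0.9331·0.8444 + 0.0669·14.0796] = 1.5962
Node 0 (S = 130): V_0 = e^(−0.08)·[0.9331·0.0521 + 0.0669·1.5962] = 0.1434

$0.14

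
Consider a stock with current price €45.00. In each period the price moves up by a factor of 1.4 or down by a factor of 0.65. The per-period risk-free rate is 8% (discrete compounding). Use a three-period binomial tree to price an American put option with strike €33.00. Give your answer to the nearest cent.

€3.24

Risk-neutral probability p = (1 + 0.08 − 0.65)/(1.4 − 0.65) = 0.4300/0.7500 = 0.5733
Terminal stock prices: S_uuu = 123.5, S_uud = 57.33, S_udd = 26.62, S_ddd = 12.36
Terminal payoffs (K − S): max(-90.48, 0) = 0, max(-24.33, 0) = 0, max(6.383, 0) = 6.383, max(20.64, 0) = 20.64
Node uu (S = 88.2): continuation = 1/1.08·[0.5733·0.0000 + 0.4267·0.0000] = 0.0000; exercise value = 0.0000 ≤ continuation, so V_uu = 0.0000
Node ud (S = 40.95): continuation = 1/1.08·[0.5733·0.0000 + 0.4267·6.3825] = 2.5215; exercise value = 0.0000 ≤ continuation, so V_ud = 2.5215
Node dd (S = 19.01): continuation = 1/1.08·[0.5733·6.3825 + 0.4267·20.6419] = 11.5431; exercise value = 13.9875 > continuation, so V_dd = 13.9875 (exercise)
Node u (S = 63): continuation = 1/1.08·[0.5733·0.0000 + 0.4267·2.5215] = 0.9961; exercise value = 0.0000 ≤ continuation, so V_u = 0.9961
Node d (S = 29.25): continuation = 1/1.08·[0.5733·2.5215 + 0.4267·13.9875] = 6.8645; exercise value = 3.7500 ≤ continuation, so V_d = 6.8645
Node 0 (S = 45): continuation = 1/1.08·[0.5733·0.9961 + 0.4267·6.8645] = 3.2407; exercise value = 0.0000 ≤ continuation, so V_0 = 3.2407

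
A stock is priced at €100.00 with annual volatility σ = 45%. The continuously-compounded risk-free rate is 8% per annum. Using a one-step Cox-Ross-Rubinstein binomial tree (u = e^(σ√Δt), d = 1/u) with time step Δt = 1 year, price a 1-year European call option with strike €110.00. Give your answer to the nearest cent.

CRR parameters: u = e^(σ√Δt) = e^(0.45·√1) = 1.5683, d = 1/u = 0.6376
Per-period rate: rΔt = 0.08·1 = 0.08, so R = e^0.08 = 1.0833
Risk-neutral probability p = (e^0.08 − 0.6376)/(1.5683 − 0.6376) = 0.4457/0.9307 = 0.4789
Terminal stock prices: S_u = 156.8, S_d = 63.76
Terminal payoffs (S − K): max(46.83, 0) = 46.83, max(-46.24, 0) = 0
Node 0 (S = 100): V_0 = e^(−0.08)·[0.4789·46.8312 + 0.5211·0.0000] = 20.7010

€20.70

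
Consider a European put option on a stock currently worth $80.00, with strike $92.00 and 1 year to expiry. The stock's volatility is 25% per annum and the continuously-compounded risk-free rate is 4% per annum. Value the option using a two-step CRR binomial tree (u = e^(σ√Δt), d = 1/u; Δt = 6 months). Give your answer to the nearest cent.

$13.93

CRR parameters: u = e^(σ√Δt) = e^(0.25·√0.5) = 1.1934, d = 1/u = 0.8380
Per-period rate: rΔt = 0.04·0.5 = 0.02, so R = e^0.02 = 1.0202
Risk-neutral probability p = (e^0.02 − 0.8380)/(1.1934 − 0.8380) = 0.1822/0.3554 = 0.5128
Terminal stock prices: S_uu = 113.9, S_ud = 80, S_dd = 56.18
Terminal payoffs (K − S): max(-21.93, 0) = 0, max(12, 0) = 12, max(35.82, 0) = 35.82
Node u (S = 95.47): V_u = e^(−0.02)·[0.5128·0.0000 + 0.4872·12.0000] = 5.7311
Node d (S = 67.04): V_d = e^(−0.02)·[0.5128·12.0000 + 0.4872·35.8249] = 23.1409
Node 0 (S = 80): V_0 = e^(−0.02)·[0.5128·5.7311 + 0.4872·23.1409] = 13.9324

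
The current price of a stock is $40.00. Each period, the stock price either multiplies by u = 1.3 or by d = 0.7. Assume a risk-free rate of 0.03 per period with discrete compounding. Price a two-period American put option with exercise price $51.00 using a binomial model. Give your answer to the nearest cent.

$13.45

Risk-neutral probability p = (1 + 0.03 − 0.7)/(1.3 − 0.7) = 0.3300/0.6000 = 0.5500
Terminal stock prices: S_uu = 67.6, S_ud = 36.4, S_dd = 19.6
Terminal payoffs (K − S): max(-16.6, 0) = 0, max(14.6, 0) = 14.6, max(31.4, 0) = 31.4
Node u (S = 52): continuation = 1/1.03·[0.5500·0.0000 + 0.4500·14.6000] = 6.3786; exercise value = 0.0000 ≤ continuation, so V_u = 6.3786
Node d (S = 28): continuation = 1/1.03·[0.5500·14.6000 + 0.4500·31.4000] = 21.5146; exercise value = 23.0000 > continuation, so V_d = 23.0000 (exercise)
Node 0 (S = 40): continuation = 1/1.03·[0.5500·6.3786 + 0.4500·23.0000] = 13.4546; exercise value = 11.0000 ≤ continuation, so V_0 = 13.4546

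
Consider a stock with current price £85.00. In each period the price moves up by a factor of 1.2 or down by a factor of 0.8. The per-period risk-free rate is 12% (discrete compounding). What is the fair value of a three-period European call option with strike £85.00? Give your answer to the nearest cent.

Risk-neutral probability p = (1 + 0.12 − 0.8)/(1.2 − 0.8) = 0.3200/0.4000 = 0.8000
Terminal stock prices: S_uuu = 146.9, S_uud = 97.92, S_udd = 65.28, S_ddd = 43.52
Terminal payoffs (S − K): max(61.88, 0) = 61.88, max(12.92, 0) = 12.92, max(-19.72, 0) = 0, max(-41.48, 0) = 0
Node uu (S = 122.4): V_uu = 1/1.12·[0.8000·61.8800 + 0.2000·12.9200] = 46.5071
Node ud (S = 81.6): V_ud = 1/1.12·[0.8000·12.9200 + 0.2000·0.0000] = 9.2286
Node dd (S = 54.4): V_dd = 1/1.12·[0.8000·0.0000 + 0.2000·0.0000] = 0.0000
Node u (S = 102): V_u = 1/1.12·[0.8000·46.5071 + 0.2000·9.2286] = 34.8673
Node d (S = 68): V_d = 1/1.12·[0.8000·9.2286 + 0.2000·0.0000] = 6.5918
Node 0 (S = 85): V_0 = 1/1.12·[0.8000·34.8673 + 0.2000·6.5918] = 26.0824

£26.08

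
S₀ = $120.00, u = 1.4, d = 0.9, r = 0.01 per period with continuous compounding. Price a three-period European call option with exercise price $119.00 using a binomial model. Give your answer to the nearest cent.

$19.03

Risk-neutral probability p = (e^0.01 − 0.9)/(1.4 − 0.9) = 0.1101/0.5000 = 0.2201
Terminal stock prices: S_uuu = 329.3, S_uud = 211.7, S_udd = 136.1, S_ddd = 87.48
Terminal payoffs (S − K): max(210.3, 0) = 210.3, max(92.68, 0) = 92.68, max(17.08, 0) = 17.08, max(-31.52, 0) = 0
Node uu (S = 235.2): V_uu = e^(−0.01)·[0.2201·210.2800 + 0.7799·92.6800] = 117.3841
Node ud (S = 151.2): V_ud = e^(−0.01)·[0.2201·92.6800 + 0.7799·17.0800] = 33.3841
Node dd (S = 97.2): V_dd = e^(−0.01)·[0.2201·17.0800 + 0.7799·0.0000] = 3.7219
Node u (S = 168): V_u = e^(−0.01)·[0.2201·117.3841 + 0.7799·33.3841] = 51.3564
Node d (S = 108): V_d = e^(−0.01)·[0.2201·33.3841 + 0.7799·3.7219] = 10.1486
Node 0 (S = 120): V_0 = e^(−0.01)·[0.2201·51.3564 + 0.7799·10.1486] = 19.0272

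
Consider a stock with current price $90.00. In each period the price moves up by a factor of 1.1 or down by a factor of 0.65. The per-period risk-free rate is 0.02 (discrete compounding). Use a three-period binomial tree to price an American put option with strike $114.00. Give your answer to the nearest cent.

Risk-neutral probability p = (1 + 0.02 − 0.65)/(1.1 − 0.65) = 0.3700/0.4500 = 0.8222
Terminal stock prices: S_uuu = 119.8, S_uud = 70.79, S_udd = 41.83, S_ddd = 24.72
Terminal payoffs (K − S): max(-5.79, 0) = 0, max(43.21, 0) = 43.21, max(72.17, 0) = 72.17, max(89.28, 0) = 89.28
Node uu (S = 108.9): continuation = 1/1.02·[0.8222·0.0000 + 0.1778·43.2150] = 7.5320; exercise value = 5.1000 ≤ continuation, so V_uu = 7.5320
Node ud (S = 64.35): continuation = 1/1.02·[0.8222·43.2150 + 0.1778·72.1725] = 47.4147; exercise value = 49.6500 > continuation, so V_ud = 49.6500 (exercise)
Node dd (S = 38.03): continuation = 1/1.02·[0.8222·72.1725 + 0.1778·89.2837] = 73.7397; exercise value = 75.9750 > continuation, so V_dd = 75.9750 (exercise)
Node u (S = 99): continuation = 1/1.02·[0.8222·7.5320 + 0.1778·49.6500] = 14.7252; exercise value = 15.0000 > continuation, so V_u = 15.0000 (exercise)
Node d (S = 58.5): continuation = 1/1.02·[0.8222·49.6500 + 0.1778·75.9750] = 53.2647; exercise value = 55.5000 > continuation, so V_d = 55.5000 (exercise)
Node 0 (S = 90): continuation = 1/1.02·[0.8222·15.0000 + 0.1778·55.5000] = 21.7647; exercise value = 24.0000 > continuation, so V_0 = 24.0000 (exercise)

$24.00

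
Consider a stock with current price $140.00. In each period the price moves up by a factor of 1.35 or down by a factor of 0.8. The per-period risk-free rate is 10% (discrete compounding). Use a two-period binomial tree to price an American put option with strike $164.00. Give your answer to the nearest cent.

Risk-neutral probability p = (1 + 0.1 − 0.8)/(1.35 − 0.8) = 0.3000/0.5500 = 0.5455
Terminal stock prices: S_uu = 255.2, S_ud = 151.2, S_dd = 89.6
Terminal payoffs (K − S): max(-91.15, 0) = 0, max(12.8, 0) = 12.8, max(74.4, 0) = 74.4
Node u (S = 189): continuation = 1/1.1·[0.5455·0.0000 + 0.4545·12.8000] = 5.2893; exercise value = 0.0000 ≤ continuation, so V_u = 5.2893
Node d (S = 112): continuation = 1/1.1·[0.5455·12.8000 + 0.4545·74.4000] = 37.0909; exercise value = 52.0000 > continuation, so V_d = 52.0000 (exercise)
Node 0 (S = 140): continuation = 1/1.1·[0.5455·5.2893 + 0.4545·52.0000] = 24.1104; exercise value = 24.0000 ≤ continuation, so V_0 = 24.1104

$24.11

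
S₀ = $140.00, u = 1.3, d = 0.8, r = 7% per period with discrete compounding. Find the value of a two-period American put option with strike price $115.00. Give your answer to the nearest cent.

Risk-neutral probability p = (1 + 0.07 − 0.8)/(1.3 − 0.8) = 0.2700/0.5000 = 0.5400
Terminal stock prices: S_uu = 236.6, S_ud = 145.6, S_dd = 89.6
Terminal payoffs (K − S): max(-121.6, 0) = 0, max(-30.6, 0) = 0, max(25.4, 0) = 25.4
Node u (S = 182): continuation = 1/1.07·[0.5400·0.0000 + 0.4600·0.0000] = 0.0000; exercise value = 0.0000 ≤ continuation, so V_u = 0.0000
Node d (S = 112): continuation = 1/1.07·[0.5400·0.0000 + 0.4600·25.4000] = 10.9196; exercise value = 3.0000 ≤ continuation, so V_d = 10.9196
Node 0 (S = 140): continuation = 1/1.07·[0.5400·0.0000 + 0.4600·10.9196] = 4.6944; exercise value = 0.0000 ≤ continuation, so V_0 = 4.6944

$4.69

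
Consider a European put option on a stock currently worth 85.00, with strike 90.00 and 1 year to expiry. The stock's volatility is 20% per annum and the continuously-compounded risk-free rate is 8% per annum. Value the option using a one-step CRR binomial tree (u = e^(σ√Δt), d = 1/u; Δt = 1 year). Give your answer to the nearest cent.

6.46

CRR parameters: u = e^(σ√Δt) = e^(0.2·√1) = 1.2214, d = 1/u = 0.8187
Per-period rate: rΔt = 0.08·1 = 0.08, so R = e^0.08 = 1.0833
Risk-neutral probability p = (e^0.08 − 0.8187)/(1.2214 − 0.8187) = 0.2646/0.4027 = 0.6570
Terminal stock prices: S_u = 103.8, S_d = 69.59
Terminal payoffs (K − S): max(-13.82, 0) = 0, max(20.41, 0) = 20.41
Node 0 (S = 85): V_0 = e^(−0.08)·[0.6570·0.0000 + 0.3430·20.4079] = 6.4617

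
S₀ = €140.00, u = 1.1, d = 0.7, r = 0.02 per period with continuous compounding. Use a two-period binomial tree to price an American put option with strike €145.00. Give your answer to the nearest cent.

€14.90

Risk-neutral probability p = (e^0.02 − 0.7)/(1.1 − 0.7) = 0.3202/0.4000 = 0.8005
Terminal stock prices: S_uu = 169.4, S_ud = 107.8, S_dd = 68.6
Terminal payoffs (K − S): max(-24.4, 0) = 0, max(37.2, 0) = 37.2, max(76.4, 0) = 76.4
Node u (S = 154): continuation = e^(−0.02)·[0.8005·0.0000 + 0.1995·37.2000] = 7.2743; exercise value = 0.0000 ≤ continuation, so V_u = 7.2743
Node d (S = 98): continuation = e^(−0.02)·[0.8005·37.2000 + 0.1995·76.4000] = 44.1288; exercise value = 47.0000 > continuation, so V_d = 47.0000 (exercise)
Node 0 (S = 140): continuation = e^(−0.02)·[0.8005·7.2743 + 0.1995·47.0000] = 14.8985; exercise value = 5.0000 ≤ continuation, so V_0 = 14.8985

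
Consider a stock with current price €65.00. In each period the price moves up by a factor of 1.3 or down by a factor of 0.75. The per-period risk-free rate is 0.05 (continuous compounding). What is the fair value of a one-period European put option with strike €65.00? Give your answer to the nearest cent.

€6.99

Risk-neutral probability p = (e^0.05 − 0.75)/(1.3 − 0.75) = 0.3013/0.5500 = 0.5478
Terminal stock prices: S_u = 84.5, S_d = 48.75
Terminal payoffs (K − S): max(-19.5, 0) = 0, max(16.25, 0) = 16.25
Node 0 (S = 65): V_0 = e^(−0.05)·[0.5478·0.0000 + 0.4522·16.2500] = 6.9904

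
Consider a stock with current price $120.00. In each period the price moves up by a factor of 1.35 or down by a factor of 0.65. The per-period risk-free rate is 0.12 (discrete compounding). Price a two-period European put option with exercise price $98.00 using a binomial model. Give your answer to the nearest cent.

$4.07

Risk-neutral probability p = (1 + 0.12 − 0.65)/(1.35 − 0.65) = 0.4700/0.7000 = 0.6714
Terminal stock prices: S_uu = 218.7, S_ud = 105.3, S_dd = 50.7
Terminal payoffs (K − S): max(-120.7, 0) = 0, max(-7.3, 0) = 0, max(47.3, 0) = 47.3
Node u (S = 162): V_u = 1/1.12·[0.6714·0.0000 + 0.3286·0.0000] = 0.0000
Node d (S = 78): V_d = 1/1.12·[0.6714·0.0000 + 0.3286·47.3000] = 13.8763
Node 0 (S = 120): V_0 = 1/1.12·[0.6714·0.0000 + 0.3286·13.8763] = 4.0708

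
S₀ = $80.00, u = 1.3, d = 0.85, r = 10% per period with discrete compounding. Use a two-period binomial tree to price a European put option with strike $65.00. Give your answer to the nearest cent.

$1.18

Risk-neutral probability p = (1 + 0.1 − 0.85)/(1.3 − 0.85) = 0.2500/0.4500 = 0.5556
Terminal stock prices: S_uu = 135.2, S_ud = 88.4, S_dd = 57.8
Terminal payoffs (K − S): max(-70.2, 0) = 0, max(-23.4, 0) = 0, max(7.2, 0) = 7.2
Node u (S = 104): V_u = 1/1.1·[0.5556·0.0000 + 0.4444·0.0000] = 0.0000
Node d (S = 68): V_d = 1/1.1·[0.5556·0.0000 + 0.4444·7.2000] = 2.9091
Node 0 (S = 80): V_0 = 1/1.1·[0.5556·0.0000 + 0.4444·2.9091] = 1.1754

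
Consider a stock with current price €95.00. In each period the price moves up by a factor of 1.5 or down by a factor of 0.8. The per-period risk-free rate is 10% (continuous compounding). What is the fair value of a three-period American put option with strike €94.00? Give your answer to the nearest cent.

€9.47

Risk-neutral probability p = (e^0.1 − 0.8)/(1.5 − 0.8) = 0.3052/0.7000 = 0.4360
Terminal stock prices: S_uuu = 320.6, S_uud = 171, S_udd = 91.2, S_ddd = 48.64
Terminal payoffs (K − S): max(-226.6, 0) = 0, max(-77, 0) = 0, max(2.8, 0) = 2.8, max(45.36, 0) = 45.36
Node uu (S = 213.8): continuation = e^(−0.1)·[0.4360·0.0000 + 0.5640·0.0000] = 0.0000; exercise value = 0.0000 ≤ continuation, so V_uu = 0.0000
Node ud (S = 114): continuation = e^(−0.1)·[0.4360·0.0000 + 0.5640·2.8000] = 1.4290; exercise value = 0.0000 ≤ continuation, so V_ud = 1.4290
Node dd (S = 60.8): continuation = e^(−0.1)·[0.4360·2.8000 + 0.5640·45.3600] = 24.2547; exercise value = 33.2000 > continuation, so V_dd = 33.2000 (exercise)
Node u (S = 142.5): continuation = e^(−0.1)·[0.4360·0.0000 + 0.5640·1.4290] = 0.7293; exercise value = 0.0000 ≤ continuation, so V_u = 0.7293
Node d (S = 76): continuation = e^(−0.1)·[0.4360·1.4290 + 0.5640·33.2000] = 17.5079; exercise value = 18.0000 > continuation, so V_d = 18.0000 (exercise)
Node 0 (S = 95): continuation = e^(−0.1)·[0.4360·0.7293 + 0.5640·18.0000] = 9.4743; exercise value = 0.0000 ≤ continuation, so V_0 = 9.4743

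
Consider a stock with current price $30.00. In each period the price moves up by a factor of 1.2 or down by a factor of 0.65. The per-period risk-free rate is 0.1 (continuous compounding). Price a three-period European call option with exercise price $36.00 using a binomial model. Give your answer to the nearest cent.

$6.65

Risk-neutral probability p = (e^0.1 − 0.65)/(1.2 − 0.65) = 0.4552/0.5500 = 0.8276
Terminal stock prices: S_uuu = 51.84, S_uud = 28.08, S_udd = 15.21, S_ddd = 8.239
Terminal payoffs (S − K): max(15.84, 0) = 15.84, max(-7.92, 0) = 0, max(-20.79, 0) = 0, max(-27.76, 0) = 0
Node uu (S = 43.2): V_uu = e^(−0.1)·[0.8276·15.8400 + 0.1724·0.0000] = 11.8614
Node ud (S = 23.4): V_ud = e^(−0.1)·[0.8276·0.0000 + 0.1724·0.0000] = 0.0000
Node dd (S = 12.68): V_dd = e^(−0.1)·[0.8276·0.0000 + 0.1724·0.0000] = 0.0000
Node u (S = 36): V_u = e^(−0.1)·[0.8276·11.8614 + 0.1724·0.0000] = 8.8822
Node d (S = 19.5): V_d = e^(−0.1)·[0.8276·0.0000 + 0.1724·0.0000] = 0.0000
Node 0 (S = 30): V_0 = e^(−0.1)·[0.8276·8.8822 + 0.1724·0.0000] = 6.6512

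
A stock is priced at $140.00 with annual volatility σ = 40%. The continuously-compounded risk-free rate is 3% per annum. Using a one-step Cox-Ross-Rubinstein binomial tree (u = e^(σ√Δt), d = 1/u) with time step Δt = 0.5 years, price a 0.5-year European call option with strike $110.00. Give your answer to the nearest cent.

CRR parameters: u = e^(σ√Δt) = e^(0.4·√0.5) = 1.3269, d = 1/u = 0.7536
Per-period rate: rΔt = 0.03·0.5 = 0.015, so R = e^0.015 = 1.0151
Risk-neutral probability p = (e^0.015 − 0.7536)/(1.3269 − 0.7536) = 0.2615/0.5733 = 0.4561
Terminal stock prices: S_u = 185.8, S_d = 105.5
Terminal payoffs (S − K): max(75.77, 0) = 75.77, max(-4.491, 0) = 0
Node 0 (S = 140): V_0 = e^(−0.015)·[0.4561·75.7655 + 0.5439·0.0000] = 34.0437

$34.04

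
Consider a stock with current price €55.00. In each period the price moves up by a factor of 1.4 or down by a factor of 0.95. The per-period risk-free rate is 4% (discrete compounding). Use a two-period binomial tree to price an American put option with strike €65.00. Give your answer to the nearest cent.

€10.00

Risk-neutral probability p = (1 + 0.04 − 0.95)/(1.4 − 0.95) = 0.0900/0.4500 = 0.2000
Terminal stock prices: S_uu = 107.8, S_ud = 73.15, S_dd = 49.64
Terminal payoffs (K − S): max(-42.8, 0) = 0, max(-8.15, 0) = 0, max(15.36, 0) = 15.36
Node u (S = 77): continuation = 1/1.04·[0.2000·0.0000 + 0.8000·0.0000] = 0.0000; exercise value = 0.0000 ≤ continuation, so V_u = 0.0000
Node d (S = 52.25): continuation = 1/1.04·[0.2000·0.0000 + 0.8000·15.3625] = 11.8173; exercise value = 12.7500 > continuation, so V_d = 12.7500 (exercise)
Node 0 (S = 55): continuation = 1/1.04·[0.2000·0.0000 + 0.8000·12.7500] = 9.8077; exercise value = 10.0000 > continuation, so V_0 = 10.0000 (exercise)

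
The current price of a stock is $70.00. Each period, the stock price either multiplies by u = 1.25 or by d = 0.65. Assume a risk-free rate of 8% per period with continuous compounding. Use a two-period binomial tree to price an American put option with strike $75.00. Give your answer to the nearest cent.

$10.67

Risk-neutral probability p = (e^0.08 − 0.65)/(1.25 − 0.65) = 0.4333/0.6000 = 0.7221
Terminal stock prices: S_uu = 109.4, S_ud = 56.88, S_dd = 29.58
Terminal payoffs (K − S): max(-34.38, 0) = 0, max(18.12, 0) = 18.12, max(45.42, 0) = 45.42
Node u (S = 87.5): continuation = e^(−0.08)·[0.7221·0.0000 + 0.2779·18.1250] = 4.6489; exercise value = 0.0000 ≤ continuation, so V_u = 4.6489
Node d (S = 45.5): continuation = e^(−0.08)·[0.7221·18.1250 + 0.2779·45.4250] = 23.7337; exercise value = 29.5000 > continuation, so V_d = 29.5000 (exercise)
Node 0 (S = 70): continuation = e^(−0.08)·[0.7221·4.6489 + 0.2779·29.5000] = 10.6656; exercise value = 5.0000 ≤ continuation, so V_0 = 10.6656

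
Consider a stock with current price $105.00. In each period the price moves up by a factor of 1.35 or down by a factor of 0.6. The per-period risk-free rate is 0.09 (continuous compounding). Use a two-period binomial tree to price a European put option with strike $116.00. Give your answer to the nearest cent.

Risk-neutral probability p = (e^0.09 − 0.6)/(1.35 − 0.6) = 0.4942/0.7500 = 0.6589
Terminal stock prices: S_uu = 191.4, S_ud = 85.05, S_dd = 37.8
Terminal payoffs (K − S): max(-75.36, 0) = 0, max(30.95, 0) = 30.95, max(78.2, 0) = 78.2
Node u (S = 141.8): V_u = e^(−0.09)·[0.6589·0.0000 + 0.3411·30.9500] = 9.6484
Node d (S = 63): V_d = e^(−0.09)·[0.6589·30.9500 + 0.3411·78.2000] = 43.0160
Node 0 (S = 105): V_0 = e^(−0.09)·[0.6589·9.6484 + 0.3411·43.0160] = 19.2201

$19.22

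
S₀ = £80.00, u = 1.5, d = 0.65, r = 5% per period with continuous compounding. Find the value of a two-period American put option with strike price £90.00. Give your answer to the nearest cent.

Risk-neutral probability p = (e^0.05 − 0.65)/(1.5 − 0.65) = 0.4013/0.8500 = 0.4721
Terminal stock prices: S_uu = 180, S_ud = 78, S_dd = 33.8
Terminal payoffs (K − S): max(-90, 0) = 0, max(12, 0) = 12, max(56.2, 0) = 56.2
Node u (S = 120): continuation = e^(−0.05)·[0.4721·0.0000 + 0.5279·12.0000] = 6.0260; exercise value = 0.0000 ≤ continuation, so V_u = 6.0260
Node d (S = 52): continuation = e^(−0.05)·[0.4721·12.0000 + 0.5279·56.2000] = 33.6106; exercise value = 38.0000 > continuation, so V_d = 38.0000 (exercise)
Node 0 (S = 80): continuation = e^(−0.05)·[0.4721·6.0260 + 0.5279·38.0000] = 21.7885; exercise value = 10.0000 ≤ continuation, so V_0 = 21.7885

£21.79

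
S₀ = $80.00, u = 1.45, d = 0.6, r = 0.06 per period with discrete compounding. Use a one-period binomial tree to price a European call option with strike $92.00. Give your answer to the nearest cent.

Risk-neutral probability p = (1 + 0.06 − 0.6)/(1.45 − 0.6) = 0.4600/0.8500 = 0.5412
Terminal stock prices: S_u = 116, S_d = 48
Terminal payoffs (S − K): max(24, 0) = 24, max(-44, 0) = 0
Node 0 (S = 80): V_0 = 1/1.06·[0.5412·24.0000 + 0.4588·0.0000] = 12.2531

$12.25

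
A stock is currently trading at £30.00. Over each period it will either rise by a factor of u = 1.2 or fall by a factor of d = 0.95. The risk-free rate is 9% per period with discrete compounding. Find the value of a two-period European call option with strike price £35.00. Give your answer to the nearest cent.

Risk-neutral probability p = (1 + 0.09 − 0.95)/(1.2 − 0.95) = 0.1400/0.2500 = 0.5600
Terminal stock prices: S_uu = 43.2, S_ud = 34.2, S_dd = 27.07
Terminal payoffs (S − K): max(8.2, 0) = 8.2, max(-0.8, 0) = 0, max(-7.925, 0) = 0
Node u (S = 36): V_u = 1/1.09·[0.5600·8.2000 + 0.4400·0.0000] = 4.2128
Node d (S = 28.5): V_d = 1/1.09·[0.5600·0.0000 + 0.4400·0.0000] = 0.0000
Node 0 (S = 30): V_0 = 1/1.09·[0.5600·4.2128 + 0.4400·0.0000] = 2.1644

£2.16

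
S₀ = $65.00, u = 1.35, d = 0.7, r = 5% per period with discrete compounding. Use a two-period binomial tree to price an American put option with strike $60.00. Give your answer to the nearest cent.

Risk-neutral probability p = (1 + 0.05 − 0.7)/(1.35 − 0.7) = 0.3500/0.6500 = 0.5385
Terminal stock prices: S_uu = 118.5, S_ud = 61.42, S_dd = 31.85
Terminal payoffs (K − S): max(-58.46, 0) = 0, max(-1.425, 0) = 0, max(28.15, 0) = 28.15
Node u (S = 87.75): continuation = 1/1.05·[0.5385·0.0000 + 0.4615·0.0000] = 0.0000; exercise value = 0.0000 ≤ continuation, so V_u = 0.0000
Node d (S = 45.5): continuation = 1/1.05·[0.5385·0.0000 + 0.4615·28.1500] = 12.3736; exercise value = 14.5000 > continuation, so V_d = 14.5000 (exercise)
Node 0 (S = 65): continuation = 1/1.05·[0.5385·0.0000 + 0.4615·14.5000] = 6.3736; exercise value = 0.0000 ≤ continuation, so V_0 = 6.3736

$6.37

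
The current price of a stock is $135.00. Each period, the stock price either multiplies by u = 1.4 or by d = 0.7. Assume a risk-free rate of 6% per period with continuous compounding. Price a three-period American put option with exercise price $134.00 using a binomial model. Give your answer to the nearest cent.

$22.39

Risk-neutral probability p = (e^0.06 − 0.7)/(1.4 − 0.7) = 0.3618/0.7000 = 0.5169
Terminal stock prices: S_uuu = 370.4, S_uud = 185.2, S_udd = 92.61, S_ddd = 46.3
Terminal payoffs (K − S): max(-236.4, 0) = 0, max(-51.22, 0) = 0, max(41.39, 0) = 41.39, max(87.7, 0) = 87.7
Node uu (S = 264.6): continuation = e^(−0.06)·[0.5169·0.0000 + 0.4831·0.0000] = 0.0000; exercise value = 0.0000 ≤ continuation, so V_uu = 0.0000
Node ud (S = 132.3): continuation = e^(−0.06)·[0.5169·0.0000 + 0.4831·41.3900] = 18.8307; exercise value = 1.7000 ≤ continuation, so V_ud = 18.8307
Node dd (S = 66.15): continuation = e^(−0.06)·[0.5169·41.3900 + 0.4831·87.6950] = 60.0464; exercise value = 67.8500 > continuation, so V_dd = 67.8500 (exercise)
Node u (S = 189): continuation = e^(−0.06)·[0.5169·0.0000 + 0.4831·18.8307] = 8.5672; exercise value = 0.0000 ≤ continuation, so V_u = 8.5672
Node d (S = 94.5): continuation = e^(−0.06)·[0.5169·18.8307 + 0.4831·67.8500] = 40.0358; exercise value = 39.5000 ≤ continuation, so V_d = 40.0358
Node 0 (S = 135): continuation = e^(−0.06)·[0.5169·8.5672 + 0.4831·40.0358] = 22.3851; exercise value = 0.0000 ≤ continuation, so V_0 = 22.3851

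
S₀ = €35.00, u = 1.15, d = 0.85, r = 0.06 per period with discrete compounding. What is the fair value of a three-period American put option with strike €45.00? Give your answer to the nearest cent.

€10.00

Risk-neutral probability p = (1 + 0.06 − 0.85)/(1.15 − 0.85) = 0.2100/0.3000 = 0.7000
Terminal stock prices: S_uuu = 53.23, S_uud = 39.34, S_udd = 29.08, S_ddd = 21.49
Terminal payoffs (K − S): max(-8.231, 0) = 0, max(5.656, 0) = 5.656, max(15.92, 0) = 15.92, max(23.51, 0) = 23.51
Node uu (S = 46.29): continuation = 1/1.06·[0.7000·0.0000 + 0.3000·5.6556] = 1.6006; exercise value = 0.0000 ≤ continuation, so V_uu = 1.6006
Node ud (S = 34.21): continuation = 1/1.06·[0.7000·5.6556 + 0.3000·15.9194] = 8.2403; exercise value = 10.7875 > continuation, so V_ud = 10.7875 (exercise)
Node dd (S = 25.29): continuation = 1/1.06·[0.7000·15.9194 + 0.3000·23.5056] = 17.1653; exercise value = 19.7125 > continuation, so V_dd = 19.7125 (exercise)
Node u (S = 40.25): continuation = 1/1.06·[0.7000·1.6006 + 0.3000·10.7875] = 4.1101; exercise value = 4.7500 > continuation, so V_u = 4.7500 (exercise)
Node d (S = 29.75): continuation = 1/1.06·[0.7000·10.7875 + 0.3000·19.7125] = 12.7028; exercise value = 15.2500 > continuation, so V_d = 15.2500 (exercise)
Node 0 (S = 35): continuation = 1/1.06·[0.7000·4.7500 + 0.3000·15.2500] = 7.4528; exercise value = 10.0000 > continuation, so V_0 = 10.0000 (exercise)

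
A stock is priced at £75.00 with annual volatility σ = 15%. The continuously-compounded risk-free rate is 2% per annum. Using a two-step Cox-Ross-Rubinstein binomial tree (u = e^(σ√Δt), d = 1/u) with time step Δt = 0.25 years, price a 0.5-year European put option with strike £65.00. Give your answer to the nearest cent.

£0.10

CRR parameters: u = e^(σ√Δt) = e^(0.15·√0.25) = 1.0779, d = 1/u = 0.9277
Per-period rate: rΔt = 0.02·0.25 = 0.005, so R = e^0.005 = 1.0050
Risk-neutral probability p = (e^0.005 − 0.9277)/(1.0779 − 0.9277) = 0.0773/0.1501 = 0.5146
Terminal stock prices: S_uu = 87.14, S_ud = 75, S_dd = 64.55
Terminal payoffs (K − S): max(-22.14, 0) = 0, max(-10, 0) = 0, max(0.4469, 0) = 0.4469
Node u (S = 80.84): V_u = e^(−0.005)·[0.5146·0.0000 + 0.4854·0.0000] = 0.0000
Node d (S = 69.58): V_d = e^(−0.005)·[0.5146·0.0000 + 0.4854·0.4469] = 0.2158
Node 0 (S = 75): V_0 = e^(−0.005)·[0.5146·0.0000 + 0.4854·0.2158] = 0.1042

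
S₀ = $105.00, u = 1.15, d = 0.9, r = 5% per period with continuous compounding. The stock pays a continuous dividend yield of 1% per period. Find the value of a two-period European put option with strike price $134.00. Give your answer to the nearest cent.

Per-period risk-free factor R = e^0.05 = 1.0513; dividend-adjusted growth = e^(0.05−0.01) = 1.0408.
Risk-neutral probability p = (1.0408 − 0.9)/(1.15 − 0.9) = 0.1408/0.2500 = 0.5632
Terminal stock prices: S_uu = 138.9, S_ud = 108.7, S_dd = 85.05
Terminal payoffs (K − S): max(-4.862, 0) = 0, max(25.33, 0) = 25.33, max(48.95, 0) = 48.95
Node u (S = 120.7): V_u = e^(−0.05)·[0.5632·0.0000 + 0.4368·25.3250] = 10.5214
Node d (S = 94.5): V_d = e^(−0.05)·[0.5632·25.3250 + 0.4368·48.9500] = 33.9050
Node 0 (S = 105): V_0 = e^(−0.05)·[0.5632·10.5214 + 0.4368·33.9050] = 19.7231

$19.72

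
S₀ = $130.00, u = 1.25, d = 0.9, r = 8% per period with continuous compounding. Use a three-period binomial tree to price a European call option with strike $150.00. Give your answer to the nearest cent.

Risk-neutral probability p = (e^0.08 − 0.9)/(1.25 − 0.9) = 0.1833/0.3500 = 0.5237
Terminal stock prices: S_uuu = 253.9, S_uud = 182.8, S_udd = 131.6, S_ddd = 94.77
Terminal payoffs (S − K): max(103.9, 0) = 103.9, max(32.81, 0) = 32.81, max(-18.38, 0) = 0, max(-55.23, 0) = 0
Node uu (S = 203.1): V_uu = e^(−0.08)·[0.5237·103.9062 + 0.4763·32.8125] = 64.6575
Node ud (S = 146.2): V_ud = e^(−0.08)·[0.5237·32.8125 + 0.4763·0.0000] = 15.8621
Node dd (S = 105.3): V_dd = e^(−0.08)·[0.5237·0.0000 + 0.4763·0.0000] = 0.0000
Node u (S = 162.5): V_u = e^(−0.08)·[0.5237·64.6575 + 0.4763·15.8621] = 38.2310
Node d (S = 117): V_d = e^(−0.08)·[0.5237·15.8621 + 0.4763·0.0000] = 7.6680
Node 0 (S = 130): V_0 = e^(−0.08)·[0.5237·38.2310 + 0.4763·7.6680] = 21.8531

$21.85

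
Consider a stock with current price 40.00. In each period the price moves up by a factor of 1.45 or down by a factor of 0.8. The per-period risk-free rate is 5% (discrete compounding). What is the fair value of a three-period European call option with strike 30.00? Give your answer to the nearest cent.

Risk-neutral probability p = (1 + 0.05 − 0.8)/(1.45 − 0.8) = 0.2500/0.6500 = 0.3846
Terminal stock prices: S_uuu = 121.9, S_uud = 67.28, S_udd = 37.12, S_ddd = 20.48
Terminal payoffs (S − K): max(91.94, 0) = 91.94, max(37.28, 0) = 37.28, max(7.12, 0) = 7.12, max(-9.52, 0) = 0
Node uu (S = 84.1): V_uu = 1/1.05·[0.3846·91.9450 + 0.6154·37.2800] = 55.5286
Node ud (S = 46.4): V_ud = 1/1.05·[0.3846·37.2800 + 0.6154·7.1200] = 17.8286
Node dd (S = 25.6): V_dd = 1/1.05·[0.3846·7.1200 + 0.6154·0.0000] = 2.6081
Node u (S = 58): V_u = 1/1.05·[0.3846·55.5286 + 0.6154·17.8286] = 30.7891
Node d (S = 32): V_d = 1/1.05·[0.3846·17.8286 + 0.6154·2.6081] = 8.0591
Node 0 (S = 40): V_0 = 1/1.05·[0.3846·30.7891 + 0.6154·8.0591] = 16.0014

16.00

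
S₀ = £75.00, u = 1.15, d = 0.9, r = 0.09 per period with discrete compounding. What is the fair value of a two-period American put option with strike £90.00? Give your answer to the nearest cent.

£15.00

Risk-neutral probability p = (1 + 0.09 − 0.9)/(1.15 − 0.9) = 0.1900/0.2500 = 0.7600
Terminal stock prices: S_uu = 99.19, S_ud = 77.62, S_dd = 60.75
Terminal payoffs (K − S): max(-9.187, 0) = 0, max(12.38, 0) = 12.38, max(29.25, 0) = 29.25
Node u (S = 86.25): continuation = 1/1.09·[0.7600·0.0000 + 0.2400·12.3750] = 2.7248; exercise value = 3.7500 > continuation, so V_u = 3.7500 (exercise)
Node d (S = 67.5): continuation = 1/1.09·[0.7600·12.3750 + 0.2400·29.2500] = 15.0688; exercise value = 22.5000 > continuation, so V_d = 22.5000 (exercise)
Node 0 (S = 75): continuation = 1/1.09·[0.7600·3.7500 + 0.2400·22.5000] = 7.5688; exercise value = 15.0000 > continuation, so V_0 = 15.0000 (exercise)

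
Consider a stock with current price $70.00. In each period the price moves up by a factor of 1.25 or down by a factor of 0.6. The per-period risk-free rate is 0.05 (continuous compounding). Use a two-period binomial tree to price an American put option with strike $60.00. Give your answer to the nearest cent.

Risk-neutral probability p = (e^0.05 − 0.6)/(1.25 − 0.6) = 0.4513/0.6500 = 0.6943
Terminal stock prices: S_uu = 109.4, S_ud = 52.5, S_dd = 25.2
Terminal payoffs (K − S): max(-49.38, 0) = 0, max(7.5, 0) = 7.5, max(34.8, 0) = 34.8
Node u (S = 87.5): continuation = e^(−0.05)·[0.6943·0.0000 + 0.3057·7.5000] = 2.1812; exercise value = 0.0000 ≤ continuation, so V_u = 2.1812
Node d (S = 42): continuation = e^(−0.05)·[0.6943·7.5000 + 0.3057·34.8000] = 15.0738; exercise value = 18.0000 > continuation, so V_d = 18.0000 (exercise)
Node 0 (S = 70): continuation = e^(−0.05)·[0.6943·2.1812 + 0.3057·18.0000] = 6.6753; exercise value = 0.0000 ≤ continuation, so V_0 = 6.6753

$6.68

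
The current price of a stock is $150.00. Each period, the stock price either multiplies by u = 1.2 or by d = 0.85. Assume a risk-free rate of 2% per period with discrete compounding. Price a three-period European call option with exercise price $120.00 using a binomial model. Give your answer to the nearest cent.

$40.50

Risk-neutral probability p = (1 + 0.02 − 0.85)/(1.2 − 0.85) = 0.1700/0.3500 = 0.4857
Terminal stock prices: S_uuu = 259.2, S_uud = 183.6, S_udd = 130, S_ddd = 92.12
Terminal payoffs (S − K): max(139.2, 0) = 139.2, max(63.6, 0) = 63.6, max(10.05, 0) = 10.05, max(-27.88, 0) = 0
Node uu (S = 216): V_uu = 1/1.02·[0.4857·139.2000 + 0.5143·63.6000] = 98.3529
Node ud (S = 153): V_ud = 1/1.02·[0.4857·63.6000 + 0.5143·10.0500] = 35.3529
Node dd (S = 108.4): V_dd = 1/1.02·[0.4857·10.0500 + 0.5143·0.0000] = 4.7857
Node u (S = 180): V_u = 1/1.02·[0.4857·98.3529 + 0.5143·35.3529] = 64.6597
Node d (S = 127.5): V_d = 1/1.02·[0.4857·35.3529 + 0.5143·4.7857] = 19.2477
Node 0 (S = 150): V_0 = 1/1.02·[0.4857·64.6597 + 0.5143·19.2477] = 40.4951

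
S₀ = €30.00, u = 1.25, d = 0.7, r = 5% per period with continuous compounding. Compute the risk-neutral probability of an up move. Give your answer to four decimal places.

p = 0.6387

Risk-neutral probability p = (e^0.05 − 0.7)/(1.25 − 0.7) = 0.3513/0.5500 = 0.6387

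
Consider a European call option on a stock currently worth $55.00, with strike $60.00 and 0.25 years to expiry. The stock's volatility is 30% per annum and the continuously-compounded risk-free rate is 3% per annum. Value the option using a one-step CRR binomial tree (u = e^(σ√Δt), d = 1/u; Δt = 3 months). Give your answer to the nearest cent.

CRR parameters: u = e^(σ√Δt) = e^(0.3·√0.25) = 1.1618, d = 1/u = 0.8607
Per-period rate: rΔt = 0.03·0.25 = 0.0075, so R = e^0.0075 = 1.0075
Risk-neutral probability p = (e^0.0075 − 0.8607)/(1.1618 − 0.8607) = 0.1468/0.3011 = 0.4876
Terminal stock prices: S_u = 63.9, S_d = 47.34
Terminal payoffs (S − K): max(3.901, 0) = 3.901, max(-12.66, 0) = 0
Node 0 (S = 55): V_0 = e^(−0.0075)·[0.4876·3.9009 + 0.5124·0.0000] = 1.8877

$1.89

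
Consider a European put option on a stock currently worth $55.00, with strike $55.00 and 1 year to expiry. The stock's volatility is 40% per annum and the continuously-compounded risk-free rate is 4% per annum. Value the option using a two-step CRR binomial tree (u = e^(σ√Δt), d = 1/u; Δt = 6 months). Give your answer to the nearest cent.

$6.53

CRR parameters: u = e^(σ√Δt) = e^(0.4·√0.5) = 1.3269, d = 1/u = 0.7536
Per-period rate: rΔt = 0.04·0.5 = 0.02, so R = e^0.02 = 1.0202
Risk-neutral probability p = (e^0.02 − 0.7536)/(1.3269 − 0.7536) = 0.2666/0.5733 = 0.4650
Terminal stock prices: S_uu = 96.84, S_ud = 55, S_dd = 31.24
Terminal payoffs (K − S): max(-41.84, 0) = 0, max(0, 0) = 0, max(23.76, 0) = 23.76
Node u (S = 72.98): V_u = e^(−0.02)·[0.4650·0.0000 + 0.5350·0.0000] = 0.0000
Node d (S = 41.45): V_d = e^(−0.02)·[0.4650·0.0000 + 0.5350·23.7616] = 12.4608
Node 0 (S = 55): V_0 = e^(−0.02)·[0.4650·0.0000 + 0.5350·12.4608] = 6.5346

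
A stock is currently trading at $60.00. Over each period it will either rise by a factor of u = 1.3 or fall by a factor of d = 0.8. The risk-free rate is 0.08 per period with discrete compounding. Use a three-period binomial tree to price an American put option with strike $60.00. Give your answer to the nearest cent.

Risk-neutral probability p = (1 + 0.08 − 0.8)/(1.3 − 0.8) = 0.2800/0.5000 = 0.5600
Terminal stock prices: S_uuu = 131.8, S_uud = 81.12, S_udd = 49.92, S_ddd = 30.72
Terminal payoffs (K − S): max(-71.82, 0) = 0, max(-21.12, 0) = 0, max(10.08, 0) = 10.08, max(29.28, 0) = 29.28
Node uu (S = 101.4): continuation = 1/1.08·[0.5600·0.0000 + 0.4400·0.0000] = 0.0000; exercise value = 0.0000 ≤ continuation, so V_uu = 0.0000
Node ud (S = 62.4): continuation = 1/1.08·[0.5600·0.0000 + 0.4400·10.0800] = 4.1067; exercise value = 0.0000 ≤ continuation, so V_ud = 4.1067
Node dd (S = 38.4): continuation = 1/1.08·[0.5600·10.0800 + 0.4400·29.2800] = 17.1556; exercise value = 21.6000 > continuation, so V_dd = 21.6000 (exercise)
Node u (S = 78): continuation = 1/1.08·[0.5600·0.0000 + 0.4400·4.1067] = 1.6731; exercise value = 0.0000 ≤ continuation, so V_u = 1.6731
Node d (S = 48): continuation = 1/1.08·[0.5600·4.1067 + 0.4400·21.6000] = 10.9294; exercise value = 12.0000 > continuation, so V_d = 12.0000 (exercise)
Node 0 (S = 60): continuation = 1/1.08·[0.5600·1.6731 + 0.4400·12.0000] = 5.7564; exercise value = 0.0000 ≤ continuation, so V_0 = 5.7564

$5.76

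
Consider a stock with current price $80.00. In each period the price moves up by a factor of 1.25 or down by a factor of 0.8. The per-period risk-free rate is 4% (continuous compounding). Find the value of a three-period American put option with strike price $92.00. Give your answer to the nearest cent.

$15.38

Risk-neutral probability p = (e^0.04 − 0.8)/(1.25 − 0.8) = 0.2408/0.4500 = 0.5351
Terminal stock prices: S_uuu = 156.2, S_uud = 100, S_udd = 64, S_ddd = 40.96
Terminal payoffs (K − S): max(-64.25, 0) = 0, max(-8, 0) = 0, max(28, 0) = 28, max(51.04, 0) = 51.04
Node uu (S = 125): continuation = e^(−0.04)·[0.5351·0.0000 + 0.4649·0.0000] = 0.0000; exercise value = 0.0000 ≤ continuation, so V_uu = 0.0000
Node ud (S = 80): continuation = e^(−0.04)·[0.5351·0.0000 + 0.4649·28.0000] = 12.5058; exercise value = 12.0000 ≤ continuation, so V_ud = 12.5058
Node dd (S = 51.2): continuation = e^(−0.04)·[0.5351·28.0000 + 0.4649·51.0400] = 37.1926; exercise value = 40.8000 > continuation, so V_dd = 40.8000 (exercise)
Node u (S = 100): continuation = e^(−0.04)·[0.5351·0.0000 + 0.4649·12.5058] = 5.5856; exercise value = 0.0000 ≤ continuation, so V_u = 5.5856
Node d (S = 64): continuation = e^(−0.04)·[0.5351·12.5058 + 0.4649·40.8000] = 24.6527; exercise value = 28.0000 > continuation, so V_d = 28.0000 (exercise)
Node 0 (S = 80): continuation = e^(−0.04)·[0.5351·5.5856 + 0.4649·28.0000] = 15.3777; exercise value = 12.0000 ≤ continuation, so V_0 = 15.3777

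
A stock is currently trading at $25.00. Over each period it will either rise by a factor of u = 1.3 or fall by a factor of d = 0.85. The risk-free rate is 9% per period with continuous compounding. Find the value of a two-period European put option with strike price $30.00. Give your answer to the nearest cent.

$3.07

Risk-neutral probability p = (e^0.09 − 0.85)/(1.3 − 0.85) = 0.2442/0.4500 = 0.5426
Terminal stock prices: S_uu = 42.25, S_ud = 27.62, S_dd = 18.06
Terminal payoffs (K − S): max(-12.25, 0) = 0, max(2.375, 0) = 2.375, max(11.94, 0) = 11.94
Node u (S = 32.5): V_u = e^(−0.09)·[0.5426·0.0000 + 0.4574·2.3750] = 0.9928
Node d (S = 21.25): V_d = e^(−0.09)·[0.5426·2.3750 + 0.4574·11.9375] = 6.1679
Node 0 (S = 25): V_0 = e^(−0.09)·[0.5426·0.9928 + 0.4574·6.1679] = 3.0707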